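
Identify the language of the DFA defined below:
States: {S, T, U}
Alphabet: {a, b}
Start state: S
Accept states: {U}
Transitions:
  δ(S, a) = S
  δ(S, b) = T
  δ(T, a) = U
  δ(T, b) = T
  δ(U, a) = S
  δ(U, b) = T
Testing a few strings:
  'ab' → reject
  'aa' → reject
  'b' → reject
  'baa' → reject
State roles: S=no suffix match; T=one trailing b; U=suffix is ba
All strings over {a,b} ending with ba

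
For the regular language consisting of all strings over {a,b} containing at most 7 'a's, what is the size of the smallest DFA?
By Myhill–Nerode, count the distinguishable equivalence classes: 9 classes — having seen 0, 1, …, 7, or >7 copies of 'a'; counts 0 through 7 are accepting and >7 is dead.
9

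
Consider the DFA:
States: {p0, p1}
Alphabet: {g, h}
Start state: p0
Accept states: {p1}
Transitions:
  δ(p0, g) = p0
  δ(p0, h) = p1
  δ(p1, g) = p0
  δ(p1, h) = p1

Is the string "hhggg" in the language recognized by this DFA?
Processing string "hhggg":
  p0 --h--> p1
  p1 --h--> p1
  p1 --g--> p0
  p0 --g--> p0
  p0 --g--> p0
Final state: p0
Accept states: {p1}
No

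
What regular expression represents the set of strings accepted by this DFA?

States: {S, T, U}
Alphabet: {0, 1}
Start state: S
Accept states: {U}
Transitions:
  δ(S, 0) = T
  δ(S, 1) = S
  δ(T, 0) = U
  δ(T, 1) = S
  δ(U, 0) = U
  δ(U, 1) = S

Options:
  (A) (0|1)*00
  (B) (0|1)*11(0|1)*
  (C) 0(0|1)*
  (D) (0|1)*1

Check each option against the DFA on short strings; one disagreement eliminates an option:
  (A) (0|1)*00: agrees with the DFA on every string of length ≤ 6
  (B) (0|1)*11(0|1)*: on '00' the DFA goes S → T → U and accepts (U ∈ Accept), but the regex does not match it → eliminate
  (C) 0(0|1)*: on '0' the DFA goes S → T and rejects (T ∉ Accept), but the regex matches it → eliminate
  (D) (0|1)*1: on '1' the DFA goes S → S and rejects (S ∉ Accept), but the regex matches it → eliminate
Only (A) is consistent with the DFA.
(A) (0|1)*00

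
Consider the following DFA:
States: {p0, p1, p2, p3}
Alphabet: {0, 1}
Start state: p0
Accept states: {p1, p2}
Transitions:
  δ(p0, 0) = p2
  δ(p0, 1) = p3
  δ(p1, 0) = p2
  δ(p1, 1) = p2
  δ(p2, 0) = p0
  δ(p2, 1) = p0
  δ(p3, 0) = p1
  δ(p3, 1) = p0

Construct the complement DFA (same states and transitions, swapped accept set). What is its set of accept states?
Complement accept states = All states \ Original accept states
= {p0, p1, p2, p3} \ {p1, p2}
{p0, p3}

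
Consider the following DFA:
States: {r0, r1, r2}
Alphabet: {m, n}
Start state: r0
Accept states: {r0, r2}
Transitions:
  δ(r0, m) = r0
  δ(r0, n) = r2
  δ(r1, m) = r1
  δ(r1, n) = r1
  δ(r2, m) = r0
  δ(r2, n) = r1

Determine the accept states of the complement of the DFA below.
Complement accept states = All states \ Original accept states
= {r0, r1, r2} \ {r0, r2}
{r1}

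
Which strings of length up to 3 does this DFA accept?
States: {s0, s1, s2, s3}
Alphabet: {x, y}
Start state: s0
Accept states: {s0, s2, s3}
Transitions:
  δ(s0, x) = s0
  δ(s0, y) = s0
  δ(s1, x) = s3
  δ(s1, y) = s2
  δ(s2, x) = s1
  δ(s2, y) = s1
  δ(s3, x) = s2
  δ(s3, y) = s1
ε, x, y, xx, xy, yx, yy, xxx, xxy, xyx, xyy, yxx, yxy, yyx, yyy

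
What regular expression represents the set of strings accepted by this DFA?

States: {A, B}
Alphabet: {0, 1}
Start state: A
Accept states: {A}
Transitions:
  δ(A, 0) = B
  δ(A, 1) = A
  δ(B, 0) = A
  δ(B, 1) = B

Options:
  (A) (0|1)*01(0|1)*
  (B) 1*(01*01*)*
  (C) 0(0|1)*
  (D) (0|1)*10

Check each option against the DFA on short strings; one disagreement eliminates an option:
  (A) (0|1)*01(0|1)*: on ε the DFA stays in A and accepts (A ∈ Accept), but the regex does not match it → eliminate
  (B) 1*(01*01*)*: agrees with the DFA on every string of length ≤ 6
  (C) 0(0|1)*: on ε the DFA stays in A and accepts (A ∈ Accept), but the regex does not match it → eliminate
  (D) (0|1)*10: on ε the DFA stays in A and accepts (A ∈ Accept), but the regex does not match it → eliminate
Only (B) is consistent with the DFA.
(B) 1*(01*01*)*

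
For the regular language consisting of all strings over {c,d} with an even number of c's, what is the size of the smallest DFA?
By Myhill–Nerode, count the distinguishable equivalence classes: two classes — parity of the count of c's.
2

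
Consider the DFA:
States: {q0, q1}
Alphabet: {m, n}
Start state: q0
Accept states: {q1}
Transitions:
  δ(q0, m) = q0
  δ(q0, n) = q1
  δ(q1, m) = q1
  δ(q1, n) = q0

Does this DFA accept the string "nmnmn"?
Processing string "nmnmn":
  q0 --n--> q1
  q1 --m--> q1
  q1 --n--> q0
  q0 --m--> q0
  q0 --n--> q1
Final state: q1
Accept states: {q1}
Yes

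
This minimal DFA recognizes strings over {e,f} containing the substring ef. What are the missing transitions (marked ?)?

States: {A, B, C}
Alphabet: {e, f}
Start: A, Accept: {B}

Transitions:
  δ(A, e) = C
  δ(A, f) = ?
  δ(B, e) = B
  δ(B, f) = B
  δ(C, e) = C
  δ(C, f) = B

From the language and accept set, identify what each state tracks — A: no e seen yet; B: substring ef seen; C: seen a e, waiting for f.
Each missing δ(q, a) is the state matching the new tracked value after reading a.
δ(A, f) = A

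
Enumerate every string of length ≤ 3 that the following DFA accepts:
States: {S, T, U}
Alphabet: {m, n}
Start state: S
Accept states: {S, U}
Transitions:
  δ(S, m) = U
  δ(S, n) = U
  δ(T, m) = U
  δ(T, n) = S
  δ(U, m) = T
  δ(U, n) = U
ε, m, n, mn, nn, mmm, mmn, mnn, nmm, nmn, nnn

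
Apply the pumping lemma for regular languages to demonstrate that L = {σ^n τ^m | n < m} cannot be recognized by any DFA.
Assume L is regular with pumping length p. Idea: pumping up the σ-block makes the σ-count reach the τ-count.
Choose s = σ^p τ^(p+1) ∈ L. By the pumping lemma, s = xyz with |xy| ≤ p, |y| > 0, so y = σ^k with k ≥ 1. Then xy²z = σ^(p+k) τ^(p+1). Since p+k ≥ p+1, the number of σ's is no longer strictly less than the number of τ's, so xy²z ∉ L.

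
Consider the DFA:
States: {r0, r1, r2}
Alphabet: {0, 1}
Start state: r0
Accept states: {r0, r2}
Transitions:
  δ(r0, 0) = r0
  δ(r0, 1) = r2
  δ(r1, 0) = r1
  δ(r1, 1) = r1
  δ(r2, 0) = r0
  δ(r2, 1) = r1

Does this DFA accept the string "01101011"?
Processing string "01101011":
  r0 --0--> r0
  r0 --1--> r2
  r2 --1--> r1
  r1 --0--> r1
  r1 --1--> r1
  r1 --0--> r1
  r1 --1--> r1
  r1 --1--> r1
Final state: r1
Accept states: {r0, r2}
No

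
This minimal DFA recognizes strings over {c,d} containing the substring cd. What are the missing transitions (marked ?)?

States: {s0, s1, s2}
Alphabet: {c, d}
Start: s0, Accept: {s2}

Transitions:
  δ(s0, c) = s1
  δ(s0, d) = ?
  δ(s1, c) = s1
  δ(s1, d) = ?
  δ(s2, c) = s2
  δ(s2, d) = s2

From the language and accept set, identify what each state tracks — s0: no c seen yet; s1: seen a c, waiting for d; s2: substring cd seen.
Each missing δ(q, a) is the state matching the new tracked value after reading a.
δ(s0, d) = s0; δ(s1, d) = s2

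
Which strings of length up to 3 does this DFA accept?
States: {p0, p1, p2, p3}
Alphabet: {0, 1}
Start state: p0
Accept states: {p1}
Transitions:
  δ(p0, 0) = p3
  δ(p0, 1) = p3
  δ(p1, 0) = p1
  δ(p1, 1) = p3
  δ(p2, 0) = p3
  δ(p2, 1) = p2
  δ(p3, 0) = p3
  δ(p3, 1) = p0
None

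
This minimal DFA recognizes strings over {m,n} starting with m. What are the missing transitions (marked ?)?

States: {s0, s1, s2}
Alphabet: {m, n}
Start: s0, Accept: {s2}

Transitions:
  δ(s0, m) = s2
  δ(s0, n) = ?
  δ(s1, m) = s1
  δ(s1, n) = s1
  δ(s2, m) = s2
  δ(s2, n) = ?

From the language and accept set, identify what each state tracks — s0: no input read; s1: started with n (dead); s2: started with m.
Each missing δ(q, a) is the state matching the new tracked value after reading a.
δ(s0, n) = s1; δ(s2, n) = s2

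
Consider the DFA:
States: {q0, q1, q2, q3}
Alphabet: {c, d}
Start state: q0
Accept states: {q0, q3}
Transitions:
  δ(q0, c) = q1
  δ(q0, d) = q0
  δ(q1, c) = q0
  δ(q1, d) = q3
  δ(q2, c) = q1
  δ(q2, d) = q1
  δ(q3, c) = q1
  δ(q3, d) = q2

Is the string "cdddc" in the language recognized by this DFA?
Processing string "cdddc":
  q0 --c--> q1
  q1 --d--> q3
  q3 --d--> q2
  q2 --d--> q1
  q1 --c--> q0
Final state: q0
Accept states: {q0, q3}
Yes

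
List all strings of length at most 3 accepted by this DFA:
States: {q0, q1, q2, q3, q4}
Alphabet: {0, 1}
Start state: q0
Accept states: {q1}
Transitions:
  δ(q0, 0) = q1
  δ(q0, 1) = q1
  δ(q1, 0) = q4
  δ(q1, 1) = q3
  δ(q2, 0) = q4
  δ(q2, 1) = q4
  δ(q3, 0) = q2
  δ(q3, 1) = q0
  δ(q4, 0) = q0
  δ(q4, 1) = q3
0, 1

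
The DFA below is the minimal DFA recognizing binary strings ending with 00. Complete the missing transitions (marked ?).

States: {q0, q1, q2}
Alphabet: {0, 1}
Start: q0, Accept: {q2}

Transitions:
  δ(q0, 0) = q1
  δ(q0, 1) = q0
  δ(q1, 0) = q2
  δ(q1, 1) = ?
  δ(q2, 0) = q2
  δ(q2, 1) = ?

From the language and accept set, identify what each state tracks — q0: last symbol not 0; q1: one trailing 0; q2: two trailing 0's.
Each missing δ(q, a) is the state matching the new tracked value after reading a.
δ(q1, 1) = q0; δ(q2, 1) = q0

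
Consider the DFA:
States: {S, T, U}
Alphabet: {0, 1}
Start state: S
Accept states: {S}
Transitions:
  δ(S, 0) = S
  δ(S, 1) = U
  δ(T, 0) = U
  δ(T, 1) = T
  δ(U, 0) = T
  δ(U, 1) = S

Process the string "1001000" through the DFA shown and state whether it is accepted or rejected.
Processing string "1001000":
  S --1--> U
  U --0--> T
  T --0--> U
  U --1--> S
  S --0--> S
  S --0--> S
  S --0--> S
Final state: S
Accept states: {S}
Yes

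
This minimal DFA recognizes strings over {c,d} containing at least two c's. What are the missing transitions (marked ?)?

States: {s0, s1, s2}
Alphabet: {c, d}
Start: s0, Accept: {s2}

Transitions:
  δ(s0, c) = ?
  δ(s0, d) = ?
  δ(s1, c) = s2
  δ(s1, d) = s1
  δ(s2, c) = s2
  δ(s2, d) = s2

From the language and accept set, identify what each state tracks — s0: zero c's seen; s1: one c seen; s2: ≥ two c's seen.
Each missing δ(q, a) is the state matching the new tracked value after reading a.
δ(s0, c) = s1; δ(s0, d) = s0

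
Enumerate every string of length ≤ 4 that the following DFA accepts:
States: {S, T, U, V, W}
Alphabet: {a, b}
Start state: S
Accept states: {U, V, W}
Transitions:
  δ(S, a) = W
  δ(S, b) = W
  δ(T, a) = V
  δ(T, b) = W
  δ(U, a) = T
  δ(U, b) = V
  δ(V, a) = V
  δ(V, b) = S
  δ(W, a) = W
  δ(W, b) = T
a, b, aa, ba, aaa, aba, abb, baa, bba, bbb, aaaa, aaba, aabb, abaa, abba, baaa, baba, babb, bbaa, bbba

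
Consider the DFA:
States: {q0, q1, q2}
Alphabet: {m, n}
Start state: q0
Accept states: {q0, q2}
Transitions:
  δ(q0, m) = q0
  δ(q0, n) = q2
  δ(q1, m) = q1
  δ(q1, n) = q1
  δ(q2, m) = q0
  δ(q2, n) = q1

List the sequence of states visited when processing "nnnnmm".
read 'n': q0 → q2
  read 'n': q2 → q1
  read 'n': q1 → q1
  read 'n': q1 → q1
  read 'm': q1 → q1
  read 'm': q1 → q1
q0 -> q2 -> q1 -> q1 -> q1 -> q1 -> q1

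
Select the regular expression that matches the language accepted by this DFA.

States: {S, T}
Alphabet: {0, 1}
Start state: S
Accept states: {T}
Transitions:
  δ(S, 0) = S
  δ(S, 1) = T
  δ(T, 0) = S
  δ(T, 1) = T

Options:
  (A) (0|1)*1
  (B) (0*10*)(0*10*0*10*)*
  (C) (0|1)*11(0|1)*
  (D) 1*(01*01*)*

Check each option against the DFA on short strings; one disagreement eliminates an option:
  (A) (0|1)*1: agrees with the DFA on every string of length ≤ 6
  (B) (0*10*)(0*10*0*10*)*: on '10' the DFA goes S → T → S and rejects (S ∉ Accept), but the regex matches it → eliminate
  (C) (0|1)*11(0|1)*: on '1' the DFA goes S → T and accepts (T ∈ Accept), but the regex does not match it → eliminate
  (D) 1*(01*01*)*: on ε the DFA stays in S and rejects (S ∉ Accept), but the regex matches it → eliminate
Only (A) is consistent with the DFA.
(A) (0|1)*1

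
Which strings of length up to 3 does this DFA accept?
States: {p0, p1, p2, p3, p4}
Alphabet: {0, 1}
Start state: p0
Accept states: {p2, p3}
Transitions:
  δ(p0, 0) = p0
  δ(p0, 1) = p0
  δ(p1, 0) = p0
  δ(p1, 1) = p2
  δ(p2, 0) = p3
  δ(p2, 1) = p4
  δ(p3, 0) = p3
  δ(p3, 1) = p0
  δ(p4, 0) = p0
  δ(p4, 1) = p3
None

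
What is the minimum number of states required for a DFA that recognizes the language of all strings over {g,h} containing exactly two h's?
By Myhill–Nerode, count the distinguishable equivalence classes: four classes — 0, 1, 2, or ≥3 h's seen.
4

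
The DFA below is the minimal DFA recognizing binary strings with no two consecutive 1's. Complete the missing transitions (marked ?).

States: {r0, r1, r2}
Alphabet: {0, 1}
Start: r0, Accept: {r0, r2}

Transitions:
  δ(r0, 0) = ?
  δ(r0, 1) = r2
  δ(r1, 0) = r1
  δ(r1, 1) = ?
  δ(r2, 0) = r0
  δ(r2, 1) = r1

From the language and accept set, identify what each state tracks — r0: last symbol not 1 (ok); r1: saw 11 (dead); r2: last symbol 1 (ok).
Each missing δ(q, a) is the state matching the new tracked value after reading a.
δ(r0, 0) = r0; δ(r1, 1) = r1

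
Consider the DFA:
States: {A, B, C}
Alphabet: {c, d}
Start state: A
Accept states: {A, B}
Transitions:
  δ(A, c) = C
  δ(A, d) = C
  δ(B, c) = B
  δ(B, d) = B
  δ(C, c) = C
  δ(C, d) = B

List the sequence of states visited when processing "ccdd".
read 'c': A → C
  read 'c': C → C
  read 'd': C → B
  read 'd': B → B
A -> C -> C -> B -> B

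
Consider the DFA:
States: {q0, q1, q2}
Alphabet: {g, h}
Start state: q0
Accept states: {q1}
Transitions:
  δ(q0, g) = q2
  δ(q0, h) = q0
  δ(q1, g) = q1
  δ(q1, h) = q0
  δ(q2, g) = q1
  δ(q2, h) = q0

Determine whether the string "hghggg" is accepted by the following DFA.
Processing string "hghggg":
  q0 --h--> q0
  q0 --g--> q2
  q2 --h--> q0
  q0 --g--> q2
  q2 --g--> q1
  q1 --g--> q1
Final state: q1
Accept states: {q1}
Yes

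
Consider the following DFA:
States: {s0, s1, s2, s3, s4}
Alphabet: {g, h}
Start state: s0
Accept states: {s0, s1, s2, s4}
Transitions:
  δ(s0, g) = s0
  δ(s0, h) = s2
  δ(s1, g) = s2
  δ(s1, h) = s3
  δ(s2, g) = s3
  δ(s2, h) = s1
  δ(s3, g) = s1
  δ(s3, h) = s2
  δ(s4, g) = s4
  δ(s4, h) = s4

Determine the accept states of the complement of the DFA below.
Complement accept states = All states \ Original accept states
= {s0, s1, s2, s3, s4} \ {s0, s1, s2, s4}
{s3}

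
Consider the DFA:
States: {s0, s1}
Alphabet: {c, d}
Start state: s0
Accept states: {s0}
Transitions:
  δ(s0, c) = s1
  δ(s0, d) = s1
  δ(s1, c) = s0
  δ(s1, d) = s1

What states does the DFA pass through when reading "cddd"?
read 'c': s0 → s1
  read 'd': s1 → s1
  read 'd': s1 → s1
  read 'd': s1 → s1
s0 -> s1 -> s1 -> s1 -> s1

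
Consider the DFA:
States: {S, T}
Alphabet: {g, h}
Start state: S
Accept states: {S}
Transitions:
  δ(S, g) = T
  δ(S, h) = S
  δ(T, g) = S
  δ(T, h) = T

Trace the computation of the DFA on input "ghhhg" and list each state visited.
read 'g': S → T
  read 'h': T → T
  read 'h': T → T
  read 'h': T → T
  read 'g': T → S
S -> T -> T -> T -> T -> S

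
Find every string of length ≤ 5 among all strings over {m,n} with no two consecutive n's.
ε, m, n, mm, mn, nm, mmm, mmn, mnm, nmm, nmn, mmmm, mmmn, mmnm, mnmm, mnmn, nmmm, nmmn, nmnm, mmmmm, mmmmn, mmmnm, mmnmm, mmnmn, mnmmm, mnmmn, mnmnm, nmmmm, nmmmn, nmmnm, nmnmm, nmnmn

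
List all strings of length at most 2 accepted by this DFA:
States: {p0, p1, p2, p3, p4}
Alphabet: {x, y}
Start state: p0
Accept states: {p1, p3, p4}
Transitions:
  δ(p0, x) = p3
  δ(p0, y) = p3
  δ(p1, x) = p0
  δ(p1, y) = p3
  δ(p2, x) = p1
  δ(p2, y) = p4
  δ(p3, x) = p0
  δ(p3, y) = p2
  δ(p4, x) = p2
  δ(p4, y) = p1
x, y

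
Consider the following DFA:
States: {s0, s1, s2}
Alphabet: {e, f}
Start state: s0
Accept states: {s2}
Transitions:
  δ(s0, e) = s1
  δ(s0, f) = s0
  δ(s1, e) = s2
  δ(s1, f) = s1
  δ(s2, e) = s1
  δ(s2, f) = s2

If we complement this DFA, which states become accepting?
Complement accept states = All states \ Original accept states
= {s0, s1, s2} \ {s2}
{s0, s1}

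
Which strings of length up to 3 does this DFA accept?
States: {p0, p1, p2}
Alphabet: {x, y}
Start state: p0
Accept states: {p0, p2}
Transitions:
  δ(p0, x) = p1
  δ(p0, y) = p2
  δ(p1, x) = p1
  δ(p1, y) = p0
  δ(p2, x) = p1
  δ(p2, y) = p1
ε, y, xy, xxy, xyy, yxy, yyy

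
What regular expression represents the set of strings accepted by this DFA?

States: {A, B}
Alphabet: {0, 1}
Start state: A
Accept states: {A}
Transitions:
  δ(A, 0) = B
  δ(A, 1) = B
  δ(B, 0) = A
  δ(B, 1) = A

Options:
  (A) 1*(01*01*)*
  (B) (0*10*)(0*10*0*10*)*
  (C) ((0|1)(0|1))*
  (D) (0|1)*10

Check each option against the DFA on short strings; one disagreement eliminates an option:
  (A) 1*(01*01*)*: on '1' the DFA goes A → B and rejects (B ∉ Accept), but the regex matches it → eliminate
  (B) (0*10*)(0*10*0*10*)*: on ε the DFA stays in A and accepts (A ∈ Accept), but the regex does not match it → eliminate
  (C) ((0|1)(0|1))*: agrees with the DFA on every string of length ≤ 6
  (D) (0|1)*10: on ε the DFA stays in A and accepts (A ∈ Accept), but the regex does not match it → eliminate
Only (C) is consistent with the DFA.
(C) ((0|1)(0|1))*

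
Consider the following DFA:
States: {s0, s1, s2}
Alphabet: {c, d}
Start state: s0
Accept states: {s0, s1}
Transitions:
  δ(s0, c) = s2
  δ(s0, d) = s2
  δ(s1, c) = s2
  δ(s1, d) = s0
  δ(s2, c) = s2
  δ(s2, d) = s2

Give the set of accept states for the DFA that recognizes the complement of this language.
Complement accept states = All states \ Original accept states
= {s0, s1, s2} \ {s0, s1}
{s2}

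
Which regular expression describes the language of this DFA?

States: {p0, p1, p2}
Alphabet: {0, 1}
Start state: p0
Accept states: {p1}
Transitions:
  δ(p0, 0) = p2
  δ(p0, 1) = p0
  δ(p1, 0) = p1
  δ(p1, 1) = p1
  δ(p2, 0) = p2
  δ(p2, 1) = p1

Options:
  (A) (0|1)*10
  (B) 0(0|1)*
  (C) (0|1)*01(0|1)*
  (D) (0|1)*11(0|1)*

Check each option against the DFA on short strings; one disagreement eliminates an option:
  (A) (0|1)*10: on '01' the DFA goes p0 → p2 → p1 and accepts (p1 ∈ Accept), but the regex does not match it → eliminate
  (B) 0(0|1)*: on '0' the DFA goes p0 → p2 and rejects (p2 ∉ Accept), but the regex matches it → eliminate
  (C) (0|1)*01(0|1)*: agrees with the DFA on every string of length ≤ 6
  (D) (0|1)*11(0|1)*: on '01' the DFA goes p0 → p2 → p1 and accepts (p1 ∈ Accept), but the regex does not match it → eliminate
Only (C) is consistent with the DFA.
(C) (0|1)*01(0|1)*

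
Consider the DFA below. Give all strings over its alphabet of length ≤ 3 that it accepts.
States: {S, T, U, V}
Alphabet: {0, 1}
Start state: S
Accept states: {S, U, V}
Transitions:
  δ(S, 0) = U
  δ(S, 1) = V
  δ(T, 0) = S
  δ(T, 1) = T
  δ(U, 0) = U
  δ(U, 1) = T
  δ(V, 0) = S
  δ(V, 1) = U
ε, 0, 1, 00, 10, 11, 000, 010, 100, 101, 110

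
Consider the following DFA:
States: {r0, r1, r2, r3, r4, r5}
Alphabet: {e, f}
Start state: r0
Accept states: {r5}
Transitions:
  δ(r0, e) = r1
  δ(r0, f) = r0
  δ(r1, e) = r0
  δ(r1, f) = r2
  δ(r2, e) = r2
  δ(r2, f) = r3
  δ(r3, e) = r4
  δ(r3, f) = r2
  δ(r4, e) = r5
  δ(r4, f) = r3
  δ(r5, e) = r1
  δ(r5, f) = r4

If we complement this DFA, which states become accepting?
Complement accept states = All states \ Original accept states
= {r0, r1, r2, r3, r4, r5} \ {r5}
{r0, r1, r2, r3, r4}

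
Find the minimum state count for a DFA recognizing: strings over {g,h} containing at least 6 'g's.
By Myhill–Nerode, count the distinguishable equivalence classes: 7 classes — having seen 0, 1, …, 5, or ≥6 copies of 'g'; any two classes i < j (j ≤ 6) are distinguished by the string g^(6−j), which takes class j to 6 copies (accepted) but leaves class i below 6 (rejected).
7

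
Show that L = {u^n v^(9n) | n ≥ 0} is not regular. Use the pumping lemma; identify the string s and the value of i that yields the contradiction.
Assume L is regular with pumping length p. Idea: pumping the u-block breaks the 1:9 ratio.
Choose s = u^p v^(9p) (length 10p ≥ p). By the pumping lemma, s = xyz with |xy| ≤ p, |y| > 0, so y = u^k with k ≥ 1. Then xy²z = u^(p+k) v^(9p). For this to be in L we would need 9p = 9(p+k), i.e. 9k = 0, contradicting k ≥ 1. So xy²z ∉ L.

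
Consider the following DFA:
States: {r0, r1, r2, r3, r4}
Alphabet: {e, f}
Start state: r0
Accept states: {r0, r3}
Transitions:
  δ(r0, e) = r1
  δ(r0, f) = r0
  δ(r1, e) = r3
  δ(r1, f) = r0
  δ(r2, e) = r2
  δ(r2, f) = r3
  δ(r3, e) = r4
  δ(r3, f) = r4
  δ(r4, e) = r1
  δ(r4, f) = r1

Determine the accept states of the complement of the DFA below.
Complement accept states = All states \ Original accept states
= {r0, r1, r2, r3, r4} \ {r0, r3}
{r1, r2, r4}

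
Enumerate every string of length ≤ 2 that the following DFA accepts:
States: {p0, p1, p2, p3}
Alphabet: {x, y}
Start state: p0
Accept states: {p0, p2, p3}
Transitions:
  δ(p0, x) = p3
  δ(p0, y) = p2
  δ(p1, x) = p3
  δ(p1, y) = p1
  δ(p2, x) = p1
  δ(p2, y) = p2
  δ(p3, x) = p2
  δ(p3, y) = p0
ε, x, y, xx, xy, yy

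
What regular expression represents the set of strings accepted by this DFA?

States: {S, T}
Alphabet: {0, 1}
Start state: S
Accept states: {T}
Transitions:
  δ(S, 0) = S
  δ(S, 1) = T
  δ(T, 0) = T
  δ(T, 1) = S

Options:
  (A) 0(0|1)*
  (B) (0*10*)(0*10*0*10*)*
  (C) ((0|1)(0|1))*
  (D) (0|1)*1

Check each option against the DFA on short strings; one disagreement eliminates an option:
  (A) 0(0|1)*: on '0' the DFA goes S → S and rejects (S ∉ Accept), but the regex matches it → eliminate
  (B) (0*10*)(0*10*0*10*)*: agrees with the DFA on every string of length ≤ 6
  (C) ((0|1)(0|1))*: on ε the DFA stays in S and rejects (S ∉ Accept), but the regex matches it → eliminate
  (D) (0|1)*1: on '10' the DFA goes S → T → T and accepts (T ∈ Accept), but the regex does not match it → eliminate
Only (B) is consistent with the DFA.
(B) (0*10*)(0*10*0*10*)*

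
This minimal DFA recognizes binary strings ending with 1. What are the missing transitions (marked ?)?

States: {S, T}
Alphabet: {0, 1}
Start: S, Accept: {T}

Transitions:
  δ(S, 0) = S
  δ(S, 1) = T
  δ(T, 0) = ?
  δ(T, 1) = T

From the language and accept set, identify what each state tracks — S: last symbol not 1; T: last symbol is 1.
Each missing δ(q, a) is the state matching the new tracked value after reading a.
δ(T, 0) = S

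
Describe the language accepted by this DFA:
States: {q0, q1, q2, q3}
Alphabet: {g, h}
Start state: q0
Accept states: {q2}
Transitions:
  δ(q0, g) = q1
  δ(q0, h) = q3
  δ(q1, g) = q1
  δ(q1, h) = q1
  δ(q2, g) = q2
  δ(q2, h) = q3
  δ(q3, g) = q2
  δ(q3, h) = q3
Testing a few strings:
  'hg' → accept
  'gghg' → reject
  'hggh' → reject
  'g' → reject
State roles: q0=no input read; q1=started with g (dead); q2=started with h, last symbol g; q3=started with h, last symbol h
All strings over {g,h} that start with h and end with g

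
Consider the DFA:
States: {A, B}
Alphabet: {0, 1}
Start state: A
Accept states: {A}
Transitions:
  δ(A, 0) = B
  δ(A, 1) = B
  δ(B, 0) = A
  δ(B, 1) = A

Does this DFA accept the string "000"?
Processing string "000":
  A --0--> B
  B --0--> A
  A --0--> B
Final state: B
Accept states: {A}
No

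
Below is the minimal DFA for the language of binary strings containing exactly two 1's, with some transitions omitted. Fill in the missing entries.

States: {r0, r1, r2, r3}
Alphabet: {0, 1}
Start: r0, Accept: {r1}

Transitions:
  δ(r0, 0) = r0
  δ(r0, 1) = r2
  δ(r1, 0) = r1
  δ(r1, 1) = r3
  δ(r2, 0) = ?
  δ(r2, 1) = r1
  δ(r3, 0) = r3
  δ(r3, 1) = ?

From the language and accept set, identify what each state tracks — r0: zero 1's; r1: two 1's; r2: one 1; r3: ≥ three 1's (dead).
Each missing δ(q, a) is the state matching the new tracked value after reading a.
δ(r2, 0) = r2; δ(r3, 1) = r3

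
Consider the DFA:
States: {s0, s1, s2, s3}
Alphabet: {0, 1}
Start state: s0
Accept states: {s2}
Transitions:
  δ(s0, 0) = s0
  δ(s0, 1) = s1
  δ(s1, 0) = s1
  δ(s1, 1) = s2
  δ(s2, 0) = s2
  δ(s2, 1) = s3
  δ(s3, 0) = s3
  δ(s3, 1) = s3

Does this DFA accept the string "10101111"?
Processing string "10101111":
  s0 --1--> s1
  s1 --0--> s1
  s1 --1--> s2
  s2 --0--> s2
  s2 --1--> s3
  s3 --1--> s3
  s3 --1--> s3
  s3 --1--> s3
Final state: s3
Accept states: {s2}
No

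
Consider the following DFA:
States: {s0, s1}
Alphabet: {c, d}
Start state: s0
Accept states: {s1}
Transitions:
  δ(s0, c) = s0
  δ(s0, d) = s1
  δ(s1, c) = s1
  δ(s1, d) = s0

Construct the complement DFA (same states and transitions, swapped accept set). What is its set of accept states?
Complement accept states = All states \ Original accept states
= {s0, s1} \ {s1}
{s0}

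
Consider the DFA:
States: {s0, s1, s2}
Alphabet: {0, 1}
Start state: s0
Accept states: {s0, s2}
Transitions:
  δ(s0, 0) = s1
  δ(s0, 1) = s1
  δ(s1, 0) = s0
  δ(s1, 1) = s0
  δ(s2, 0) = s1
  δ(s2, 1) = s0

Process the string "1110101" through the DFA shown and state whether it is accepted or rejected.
Processing string "1110101":
  s0 --1--> s1
  s1 --1--> s0
  s0 --1--> s1
  s1 --0--> s0
  s0 --1--> s1
  s1 --0--> s0
  s0 --1--> s1
Final state: s1
Accept states: {s0, s2}
No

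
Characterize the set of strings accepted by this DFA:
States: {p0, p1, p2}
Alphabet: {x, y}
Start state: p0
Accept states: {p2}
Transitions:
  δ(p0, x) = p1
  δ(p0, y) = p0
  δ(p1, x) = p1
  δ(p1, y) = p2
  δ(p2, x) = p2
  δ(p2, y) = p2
Testing a few strings:
  'xxyx' → accept
  'y' → reject
  'yy' → reject
  'xxyy' → accept
State roles: p0=no x seen yet; p1=seen a x, waiting for y; p2=substring xy seen
All strings over {x,y} containing the substring xy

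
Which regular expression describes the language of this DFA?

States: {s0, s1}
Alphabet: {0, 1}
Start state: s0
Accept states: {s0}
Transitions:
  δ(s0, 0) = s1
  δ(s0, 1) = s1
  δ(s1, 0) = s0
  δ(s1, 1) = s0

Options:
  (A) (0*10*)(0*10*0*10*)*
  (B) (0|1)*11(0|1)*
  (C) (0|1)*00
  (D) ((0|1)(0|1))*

Check each option against the DFA on short strings; one disagreement eliminates an option:
  (A) (0*10*)(0*10*0*10*)*: on ε the DFA stays in s0 and accepts (s0 ∈ Accept), but the regex does not match it → eliminate
  (B) (0|1)*11(0|1)*: on ε the DFA stays in s0 and accepts (s0 ∈ Accept), but the regex does not match it → eliminate
  (C) (0|1)*00: on ε the DFA stays in s0 and accepts (s0 ∈ Accept), but the regex does not match it → eliminate
  (D) ((0|1)(0|1))*: agrees with the DFA on every string of length ≤ 6
Only (D) is consistent with the DFA.
(D) ((0|1)(0|1))*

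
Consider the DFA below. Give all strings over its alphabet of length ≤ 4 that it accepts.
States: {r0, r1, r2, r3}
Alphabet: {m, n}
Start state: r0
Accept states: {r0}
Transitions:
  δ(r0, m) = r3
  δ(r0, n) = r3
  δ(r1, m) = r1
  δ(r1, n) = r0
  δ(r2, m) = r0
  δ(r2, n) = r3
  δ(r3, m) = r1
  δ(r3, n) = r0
ε, mn, nn, mmn, nmn, mmmn, mnmn, mnnn, nmmn, nnmn, nnnn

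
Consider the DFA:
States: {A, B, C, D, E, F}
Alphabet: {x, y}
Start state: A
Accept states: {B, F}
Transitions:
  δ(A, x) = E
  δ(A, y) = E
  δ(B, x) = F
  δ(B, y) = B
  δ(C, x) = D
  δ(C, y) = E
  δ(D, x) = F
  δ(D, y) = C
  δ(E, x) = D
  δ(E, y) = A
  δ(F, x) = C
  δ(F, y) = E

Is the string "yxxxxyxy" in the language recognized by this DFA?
Processing string "yxxxxyxy":
  A --y--> E
  E --x--> D
  D --x--> F
  F --x--> C
  C --x--> D
  D --y--> C
  C --x--> D
  D --y--> C
Final state: C
Accept states: {B, F}
No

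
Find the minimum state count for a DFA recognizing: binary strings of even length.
By Myhill–Nerode, count the distinguishable equivalence classes: two classes — parity of the length.
2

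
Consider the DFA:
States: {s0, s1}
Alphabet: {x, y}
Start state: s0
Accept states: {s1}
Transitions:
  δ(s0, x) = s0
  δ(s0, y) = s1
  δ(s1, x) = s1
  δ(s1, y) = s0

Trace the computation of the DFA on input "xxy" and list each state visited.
read 'x': s0 → s0
  read 'x': s0 → s0
  read 'y': s0 → s1
s0 -> s0 -> s0 -> s1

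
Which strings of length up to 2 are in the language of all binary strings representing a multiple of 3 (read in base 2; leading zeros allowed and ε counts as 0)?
ε, 0, 00, 11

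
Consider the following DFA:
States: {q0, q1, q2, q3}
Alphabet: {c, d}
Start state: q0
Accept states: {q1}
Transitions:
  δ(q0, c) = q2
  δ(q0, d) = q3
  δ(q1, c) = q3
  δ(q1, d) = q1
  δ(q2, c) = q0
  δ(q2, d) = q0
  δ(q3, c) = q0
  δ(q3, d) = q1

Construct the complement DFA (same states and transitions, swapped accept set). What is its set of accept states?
Complement accept states = All states \ Original accept states
= {q0, q1, q2, q3} \ {q1}
{q0, q2, q3}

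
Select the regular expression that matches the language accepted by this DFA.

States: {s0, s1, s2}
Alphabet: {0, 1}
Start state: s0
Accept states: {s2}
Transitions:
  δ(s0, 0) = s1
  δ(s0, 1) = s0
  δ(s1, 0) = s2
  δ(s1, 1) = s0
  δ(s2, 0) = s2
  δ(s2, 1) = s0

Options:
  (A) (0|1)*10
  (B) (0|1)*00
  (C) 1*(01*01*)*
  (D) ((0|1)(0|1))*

Check each option against the DFA on short strings; one disagreement eliminates an option:
  (A) (0|1)*10: on '00' the DFA goes s0 → s1 → s2 and accepts (s2 ∈ Accept), but the regex does not match it → eliminate
  (B) (0|1)*00: agrees with the DFA on every string of length ≤ 6
  (C) 1*(01*01*)*: on ε the DFA stays in s0 and rejects (s0 ∉ Accept), but the regex matches it → eliminate
  (D) ((0|1)(0|1))*: on ε the DFA stays in s0 and rejects (s0 ∉ Accept), but the regex matches it → eliminate
Only (B) is consistent with the DFA.
(B) (0|1)*00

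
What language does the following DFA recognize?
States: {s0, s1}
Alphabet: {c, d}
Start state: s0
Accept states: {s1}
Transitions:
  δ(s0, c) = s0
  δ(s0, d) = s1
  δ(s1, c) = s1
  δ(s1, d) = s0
Testing a few strings:
  'dd' → reject
  'd' → accept
  'cd' → accept
  'ccd' → accept
State roles: s0=even number of d's so far; s1=odd number of d's so far
All strings over {c,d} with an odd number of d's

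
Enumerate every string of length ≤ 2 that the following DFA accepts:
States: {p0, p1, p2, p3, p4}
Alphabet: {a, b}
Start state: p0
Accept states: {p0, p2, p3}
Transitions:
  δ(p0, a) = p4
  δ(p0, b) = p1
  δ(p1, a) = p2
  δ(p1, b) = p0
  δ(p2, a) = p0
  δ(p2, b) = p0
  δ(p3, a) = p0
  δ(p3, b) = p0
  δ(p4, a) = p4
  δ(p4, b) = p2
ε, ab, ba, bb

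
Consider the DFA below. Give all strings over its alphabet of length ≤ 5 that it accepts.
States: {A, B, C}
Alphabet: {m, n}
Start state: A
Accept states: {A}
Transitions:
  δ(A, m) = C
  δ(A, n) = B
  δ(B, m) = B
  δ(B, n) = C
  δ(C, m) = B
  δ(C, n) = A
ε, mn, nnn, mmnn, mnmn, nmnn, mmmnn, mnnnn, nmmnn, nnmnn, nnnmn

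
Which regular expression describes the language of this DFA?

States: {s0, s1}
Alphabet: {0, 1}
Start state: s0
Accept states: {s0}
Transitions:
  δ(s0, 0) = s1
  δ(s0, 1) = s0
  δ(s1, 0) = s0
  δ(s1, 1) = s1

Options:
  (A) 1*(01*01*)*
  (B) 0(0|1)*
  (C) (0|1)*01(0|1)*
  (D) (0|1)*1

Check each option against the DFA on short strings; one disagreement eliminates an option:
  (A) 1*(01*01*)*: agrees with the DFA on every string of length ≤ 6
  (B) 0(0|1)*: on ε the DFA stays in s0 and accepts (s0 ∈ Accept), but the regex does not match it → eliminate
  (C) (0|1)*01(0|1)*: on ε the DFA stays in s0 and accepts (s0 ∈ Accept), but the regex does not match it → eliminate
  (D) (0|1)*1: on ε the DFA stays in s0 and accepts (s0 ∈ Accept), but the regex does not match it → eliminate
Only (A) is consistent with the DFA.
(A) 1*(01*01*)*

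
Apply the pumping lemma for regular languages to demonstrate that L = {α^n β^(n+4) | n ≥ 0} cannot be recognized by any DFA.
Assume L is regular with pumping length p. Idea: pumping the α-block breaks the fixed offset of 4.
Choose s = α^p β^(p+4) ∈ L. By the pumping lemma, s = xyz with |xy| ≤ p, |y| > 0, so y = α^k with k ≥ 1. Then xy²z = α^(p+k) β^(p+4). For this to be in L we would need p+4 = (p+k)+4, i.e. k = 0, contradicting k ≥ 1. So xy²z ∉ L.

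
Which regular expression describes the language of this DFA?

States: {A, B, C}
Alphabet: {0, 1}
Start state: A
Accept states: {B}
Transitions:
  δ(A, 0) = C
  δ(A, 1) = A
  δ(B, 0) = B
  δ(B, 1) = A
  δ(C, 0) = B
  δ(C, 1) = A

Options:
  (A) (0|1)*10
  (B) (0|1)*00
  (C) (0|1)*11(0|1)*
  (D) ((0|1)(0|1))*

Check each option against the DFA on short strings; one disagreement eliminates an option:
  (A) (0|1)*10: on '00' the DFA goes A → C → B and accepts (B ∈ Accept), but the regex does not match it → eliminate
  (B) (0|1)*00: agrees with the DFA on every string of length ≤ 6
  (C) (0|1)*11(0|1)*: on '00' the DFA goes A → C → B and accepts (B ∈ Accept), but the regex does not match it → eliminate
  (D) ((0|1)(0|1))*: on ε the DFA stays in A and rejects (A ∉ Accept), but the regex matches it → eliminate
Only (B) is consistent with the DFA.
(B) (0|1)*00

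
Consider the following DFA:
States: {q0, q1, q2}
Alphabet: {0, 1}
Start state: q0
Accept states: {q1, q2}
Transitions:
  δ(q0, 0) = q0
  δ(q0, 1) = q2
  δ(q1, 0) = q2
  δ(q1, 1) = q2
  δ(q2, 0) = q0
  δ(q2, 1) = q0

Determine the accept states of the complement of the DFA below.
Complement accept states = All states \ Original accept states
= {q0, q1, q2} \ {q1, q2}
{q0}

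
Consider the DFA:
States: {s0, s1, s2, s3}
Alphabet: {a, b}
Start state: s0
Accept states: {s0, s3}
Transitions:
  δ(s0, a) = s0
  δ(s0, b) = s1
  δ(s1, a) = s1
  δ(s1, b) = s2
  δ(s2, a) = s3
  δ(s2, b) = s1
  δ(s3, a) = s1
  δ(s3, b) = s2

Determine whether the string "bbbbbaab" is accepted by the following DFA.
Processing string "bbbbbaab":
  s0 --b--> s1
  s1 --b--> s2
  s2 --b--> s1
  s1 --b--> s2
  s2 --b--> s1
  s1 --a--> s1
  s1 --a--> s1
  s1 --b--> s2
Final state: s2
Accept states: {s0, s3}
No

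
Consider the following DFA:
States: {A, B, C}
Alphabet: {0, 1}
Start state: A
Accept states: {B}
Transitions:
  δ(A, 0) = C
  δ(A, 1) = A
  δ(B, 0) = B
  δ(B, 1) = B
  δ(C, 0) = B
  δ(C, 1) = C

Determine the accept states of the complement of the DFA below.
Complement accept states = All states \ Original accept states
= {A, B, C} \ {B}
{A, C}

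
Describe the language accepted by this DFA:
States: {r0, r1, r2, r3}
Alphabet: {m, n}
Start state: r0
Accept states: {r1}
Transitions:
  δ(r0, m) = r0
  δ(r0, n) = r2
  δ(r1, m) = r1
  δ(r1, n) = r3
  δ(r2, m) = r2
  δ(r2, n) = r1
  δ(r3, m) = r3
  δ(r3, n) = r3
Testing a few strings:
  'nmnm' → accept
  'mn' → reject
  'nn' → accept
  'mmn' → reject
State roles: r0=zero n's; r1=two n's; r2=one n; r3=≥ three n's (dead)
All strings over {m,n} containing exactly two n's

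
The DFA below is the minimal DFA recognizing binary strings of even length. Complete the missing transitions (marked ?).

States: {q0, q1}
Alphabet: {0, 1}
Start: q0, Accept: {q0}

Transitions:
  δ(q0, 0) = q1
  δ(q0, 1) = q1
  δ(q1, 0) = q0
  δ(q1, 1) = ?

From the language and accept set, identify what each state tracks — q0: even length so far; q1: odd length so far.
Each missing δ(q, a) is the state matching the new tracked value after reading a.
δ(q1, 1) = q0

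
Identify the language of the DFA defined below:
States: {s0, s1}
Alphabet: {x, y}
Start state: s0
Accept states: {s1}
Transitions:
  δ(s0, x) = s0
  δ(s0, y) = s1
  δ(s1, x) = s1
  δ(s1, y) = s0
Testing a few strings:
  'xx' → reject
  'y' → accept
  'x' → reject
  'xxx' → reject
State roles: s0=even number of y's so far; s1=odd number of y's so far
All strings over {x,y} with an odd number of y's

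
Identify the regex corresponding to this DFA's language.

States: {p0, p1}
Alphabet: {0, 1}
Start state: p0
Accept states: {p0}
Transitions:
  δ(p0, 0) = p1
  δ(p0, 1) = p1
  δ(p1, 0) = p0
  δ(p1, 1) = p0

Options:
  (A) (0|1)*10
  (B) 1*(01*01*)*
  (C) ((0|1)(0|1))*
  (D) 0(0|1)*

Check each option against the DFA on short strings; one disagreement eliminates an option:
  (A) (0|1)*10: on ε the DFA stays in p0 and accepts (p0 ∈ Accept), but the regex does not match it → eliminate
  (B) 1*(01*01*)*: on '1' the DFA goes p0 → p1 and rejects (p1 ∉ Accept), but the regex matches it → eliminate
  (C) ((0|1)(0|1))*: agrees with the DFA on every string of length ≤ 6
  (D) 0(0|1)*: on ε the DFA stays in p0 and accepts (p0 ∈ Accept), but the regex does not match it → eliminate
Only (C) is consistent with the DFA.
(C) ((0|1)(0|1))*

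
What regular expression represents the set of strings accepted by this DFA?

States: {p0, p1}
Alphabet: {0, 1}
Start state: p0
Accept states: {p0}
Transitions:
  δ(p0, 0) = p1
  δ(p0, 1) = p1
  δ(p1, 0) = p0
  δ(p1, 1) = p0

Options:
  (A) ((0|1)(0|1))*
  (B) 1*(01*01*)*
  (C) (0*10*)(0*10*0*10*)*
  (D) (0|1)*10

Check each option against the DFA on short strings; one disagreement eliminates an option:
  (A) ((0|1)(0|1))*: agrees with the DFA on every string of length ≤ 6
  (B) 1*(01*01*)*: on '1' the DFA goes p0 → p1 and rejects (p1 ∉ Accept), but the regex matches it → eliminate
  (C) (0*10*)(0*10*0*10*)*: on ε the DFA stays in p0 and accepts (p0 ∈ Accept), but the regex does not match it → eliminate
  (D) (0|1)*10: on ε the DFA stays in p0 and accepts (p0 ∈ Accept), but the regex does not match it → eliminate
Only (A) is consistent with the DFA.
(A) ((0|1)(0|1))*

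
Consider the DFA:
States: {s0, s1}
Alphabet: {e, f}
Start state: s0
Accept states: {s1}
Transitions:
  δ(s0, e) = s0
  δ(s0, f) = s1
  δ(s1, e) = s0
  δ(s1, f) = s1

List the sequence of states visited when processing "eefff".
read 'e': s0 → s0
  read 'e': s0 → s0
  read 'f': s0 → s1
  read 'f': s1 → s1
  read 'f': s1 → s1
s0 -> s0 -> s0 -> s1 -> s1 -> s1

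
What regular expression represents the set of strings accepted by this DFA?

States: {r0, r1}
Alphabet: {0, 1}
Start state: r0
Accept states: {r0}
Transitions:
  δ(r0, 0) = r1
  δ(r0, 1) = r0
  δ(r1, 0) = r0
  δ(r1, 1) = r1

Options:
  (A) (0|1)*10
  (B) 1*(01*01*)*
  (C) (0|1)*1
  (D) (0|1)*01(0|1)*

Check each option against the DFA on short strings; one disagreement eliminates an option:
  (A) (0|1)*10: on ε the DFA stays in r0 and accepts (r0 ∈ Accept), but the regex does not match it → eliminate
  (B) 1*(01*01*)*: agrees with the DFA on every string of length ≤ 6
  (C) (0|1)*1: on ε the DFA stays in r0 and accepts (r0 ∈ Accept), but the regex does not match it → eliminate
  (D) (0|1)*01(0|1)*: on ε the DFA stays in r0 and accepts (r0 ∈ Accept), but the regex does not match it → eliminate
Only (B) is consistent with the DFA.
(B) 1*(01*01*)*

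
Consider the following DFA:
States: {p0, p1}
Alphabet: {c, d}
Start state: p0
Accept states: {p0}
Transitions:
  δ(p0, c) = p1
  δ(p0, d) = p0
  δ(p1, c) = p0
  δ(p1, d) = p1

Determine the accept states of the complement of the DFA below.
Complement accept states = All states \ Original accept states
= {p0, p1} \ {p0}
{p1}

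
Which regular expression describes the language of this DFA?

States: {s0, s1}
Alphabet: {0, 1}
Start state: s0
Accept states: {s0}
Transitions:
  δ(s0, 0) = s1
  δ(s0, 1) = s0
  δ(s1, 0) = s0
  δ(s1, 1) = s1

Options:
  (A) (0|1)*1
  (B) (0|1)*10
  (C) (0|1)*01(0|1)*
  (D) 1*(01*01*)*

Check each option against the DFA on short strings; one disagreement eliminates an option:
  (A) (0|1)*1: on ε the DFA stays in s0 and accepts (s0 ∈ Accept), but the regex does not match it → eliminate
  (B) (0|1)*10: on ε the DFA stays in s0 and accepts (s0 ∈ Accept), but the regex does not match it → eliminate
  (C) (0|1)*01(0|1)*: on ε the DFA stays in s0 and accepts (s0 ∈ Accept), but the regex does not match it → eliminate
  (D) 1*(01*01*)*: agrees with the DFA on every string of length ≤ 6
Only (D) is consistent with the DFA.
(D) 1*(01*01*)*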